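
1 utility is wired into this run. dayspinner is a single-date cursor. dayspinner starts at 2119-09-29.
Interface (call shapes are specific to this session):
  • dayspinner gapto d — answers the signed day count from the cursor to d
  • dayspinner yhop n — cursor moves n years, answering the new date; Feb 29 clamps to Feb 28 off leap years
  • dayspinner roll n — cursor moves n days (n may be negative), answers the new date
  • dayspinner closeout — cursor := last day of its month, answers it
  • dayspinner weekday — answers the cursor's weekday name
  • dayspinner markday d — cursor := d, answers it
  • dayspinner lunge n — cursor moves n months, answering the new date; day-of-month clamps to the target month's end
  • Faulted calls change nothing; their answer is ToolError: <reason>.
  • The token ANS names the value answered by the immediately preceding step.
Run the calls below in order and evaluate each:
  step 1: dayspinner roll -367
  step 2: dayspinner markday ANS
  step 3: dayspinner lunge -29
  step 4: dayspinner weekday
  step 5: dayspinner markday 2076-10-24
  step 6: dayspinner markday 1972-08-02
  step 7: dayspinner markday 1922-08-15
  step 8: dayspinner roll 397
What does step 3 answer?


>> dayspinner roll(n=-367)
<< 2118-09-27
>> dayspinner markday(d=ANS)
<< 2118-09-27
>> dayspinner lunge(n=-29)
<< 2116-04-27
>> dayspinner weekday()
<< Monday
>> dayspinner markday(d=2076-10-24)
<< 2076-10-24
>> dayspinner markday(d=1972-08-02)
<< 1972-08-02
>> dayspinner markday(d=1922-08-15)
<< 1922-08-15
>> dayspinner roll(n=397)
<< 1923-09-16

Answer: 2116-04-27


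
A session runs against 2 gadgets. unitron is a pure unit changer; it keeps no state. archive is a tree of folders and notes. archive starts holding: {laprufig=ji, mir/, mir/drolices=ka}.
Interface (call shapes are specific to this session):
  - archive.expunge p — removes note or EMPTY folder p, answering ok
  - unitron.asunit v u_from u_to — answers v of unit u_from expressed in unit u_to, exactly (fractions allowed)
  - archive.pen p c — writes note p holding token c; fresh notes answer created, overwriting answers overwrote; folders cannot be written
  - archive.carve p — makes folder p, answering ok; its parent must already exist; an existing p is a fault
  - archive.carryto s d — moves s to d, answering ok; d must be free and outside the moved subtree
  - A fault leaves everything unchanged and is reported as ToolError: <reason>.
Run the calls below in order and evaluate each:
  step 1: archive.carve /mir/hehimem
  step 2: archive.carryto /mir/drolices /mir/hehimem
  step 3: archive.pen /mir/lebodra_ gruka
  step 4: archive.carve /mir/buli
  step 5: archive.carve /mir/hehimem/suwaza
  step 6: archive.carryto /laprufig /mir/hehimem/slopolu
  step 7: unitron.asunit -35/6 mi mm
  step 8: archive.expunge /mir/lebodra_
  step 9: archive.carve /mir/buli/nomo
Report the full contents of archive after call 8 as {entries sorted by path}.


Answer: {mir/, mir/buli/, mir/drolices=ka, mir/hehimem/, mir/hehimem/slopolu=ji, mir/hehimem/suwaza/}

Derivation:
>> archive.carve(p=/mir/hehimem)
<< ok
>> archive.carryto(s=/mir/drolices, d=/mir/hehimem)
<< ToolError: exists
>> archive.pen(p=/mir/lebodra_, c=gruka)
<< created
>> archive.carve(p=/mir/buli)
<< ok
>> archive.carve(p=/mir/hehimem/suwaza)
<< ok
>> archive.carryto(s=/laprufig, d=/mir/hehimem/slopolu)
<< ok
>> unitron.asunit(v=-35/6, u_from=mi, u_to=mm)
<< -9387840
>> archive.expunge(p=/mir/lebodra_)
<< ok
>> archive.carve(p=/mir/buli/nomo)
<< ok


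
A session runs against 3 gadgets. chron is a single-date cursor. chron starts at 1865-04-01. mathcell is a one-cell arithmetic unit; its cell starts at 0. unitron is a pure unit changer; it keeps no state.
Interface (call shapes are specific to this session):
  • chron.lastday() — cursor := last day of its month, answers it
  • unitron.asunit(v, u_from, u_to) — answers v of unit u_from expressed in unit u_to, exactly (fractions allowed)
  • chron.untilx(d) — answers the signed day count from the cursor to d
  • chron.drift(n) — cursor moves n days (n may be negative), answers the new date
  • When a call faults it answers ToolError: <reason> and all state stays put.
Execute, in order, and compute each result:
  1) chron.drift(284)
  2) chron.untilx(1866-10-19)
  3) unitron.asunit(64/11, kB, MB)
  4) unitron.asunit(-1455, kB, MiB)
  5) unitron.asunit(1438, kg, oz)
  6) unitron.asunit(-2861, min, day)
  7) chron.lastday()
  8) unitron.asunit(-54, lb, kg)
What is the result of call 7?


Answer: 1866-01-31

Derivation:
% 1. chron.drift(n: 284) => 1866-01-10
% 2. chron.untilx(d: 1866-10-19) => 282
% 3. unitron.asunit(v: 64/11, u_from: kB, u_to: MB) => 8/1375
% 4. unitron.asunit(v: -1455, u_from: kB, u_to: MiB) => -181875/131072
% 5. unitron.asunit(v: 1438, u_from: kg, u_to: oz) => 2300800000000/45359237
% 6. unitron.asunit(v: -2861, u_from: min, u_to: day) => -2861/1440
% 7. chron.lastday() => 1866-01-31
% 8. unitron.asunit(v: -54, u_from: lb, u_to: kg) => -1224699399/50000000


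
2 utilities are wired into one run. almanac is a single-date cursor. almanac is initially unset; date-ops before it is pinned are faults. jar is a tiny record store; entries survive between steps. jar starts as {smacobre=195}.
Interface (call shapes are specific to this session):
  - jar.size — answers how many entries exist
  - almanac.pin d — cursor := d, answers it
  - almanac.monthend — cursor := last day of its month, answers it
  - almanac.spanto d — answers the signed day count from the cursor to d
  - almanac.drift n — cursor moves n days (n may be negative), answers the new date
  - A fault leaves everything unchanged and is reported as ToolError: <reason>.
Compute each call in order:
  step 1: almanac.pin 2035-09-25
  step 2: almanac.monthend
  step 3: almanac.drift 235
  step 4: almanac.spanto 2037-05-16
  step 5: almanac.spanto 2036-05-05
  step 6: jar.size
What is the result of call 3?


Answer: 2036-05-22

Derivation:
==> pin(d: 2035-09-25)
<== 2035-09-25
==> monthend()
<== 2035-09-30
==> drift(n: 235)
<== 2036-05-22
==> spanto(d: 2037-05-16)
<== 359
==> spanto(d: 2036-05-05)
<== -17
==> size()
<== 1


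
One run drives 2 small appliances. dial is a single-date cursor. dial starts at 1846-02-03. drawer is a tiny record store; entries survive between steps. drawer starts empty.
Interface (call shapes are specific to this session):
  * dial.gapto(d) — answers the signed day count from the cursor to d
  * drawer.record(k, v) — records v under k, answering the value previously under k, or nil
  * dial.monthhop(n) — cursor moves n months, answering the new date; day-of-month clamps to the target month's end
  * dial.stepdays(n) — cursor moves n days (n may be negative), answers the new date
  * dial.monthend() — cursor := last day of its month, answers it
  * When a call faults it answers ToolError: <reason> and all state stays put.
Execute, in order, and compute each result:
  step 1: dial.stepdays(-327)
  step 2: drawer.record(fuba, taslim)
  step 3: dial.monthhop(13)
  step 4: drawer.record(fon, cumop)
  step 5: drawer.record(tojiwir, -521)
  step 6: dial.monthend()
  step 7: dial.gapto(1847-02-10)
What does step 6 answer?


Answer: 1846-04-30

Derivation:
I run stepdays(-327), and get 1845-03-13.
I use record(fuba, taslim), and get nil.
Using monthhop(13): 1846-04-13.
Calling record(fon, cumop), and get nil.
Then record(tojiwir, -521), — result: nil.
Next I call monthend(): 1846-04-30.
Next I call gapto(1847-02-10), giving 286.


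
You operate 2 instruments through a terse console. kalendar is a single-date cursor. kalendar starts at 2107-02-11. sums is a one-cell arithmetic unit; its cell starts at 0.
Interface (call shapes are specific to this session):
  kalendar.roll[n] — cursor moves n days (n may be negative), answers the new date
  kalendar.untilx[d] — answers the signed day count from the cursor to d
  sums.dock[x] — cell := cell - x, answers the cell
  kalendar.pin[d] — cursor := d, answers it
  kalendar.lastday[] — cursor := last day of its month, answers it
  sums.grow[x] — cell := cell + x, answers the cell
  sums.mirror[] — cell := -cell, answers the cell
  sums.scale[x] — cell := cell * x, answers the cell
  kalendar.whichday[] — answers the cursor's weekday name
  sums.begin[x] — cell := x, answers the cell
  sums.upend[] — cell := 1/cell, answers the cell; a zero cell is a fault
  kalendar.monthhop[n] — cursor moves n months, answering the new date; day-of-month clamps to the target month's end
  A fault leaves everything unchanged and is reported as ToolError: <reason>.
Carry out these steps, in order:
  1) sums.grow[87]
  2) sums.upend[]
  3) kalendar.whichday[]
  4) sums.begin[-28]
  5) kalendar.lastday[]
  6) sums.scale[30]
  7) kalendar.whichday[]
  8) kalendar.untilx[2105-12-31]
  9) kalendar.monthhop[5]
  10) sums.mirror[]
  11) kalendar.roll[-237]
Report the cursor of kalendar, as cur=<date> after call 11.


Answer: cur=2106-12-03

Derivation:
-- sums.grow(x: 87) ~> 87
-- sums.upend() ~> 1/87
-- kalendar.whichday() ~> Friday
-- sums.begin(x: -28) ~> -28
-- kalendar.lastday() ~> 2107-02-28
-- sums.scale(x: 30) ~> -840
-- kalendar.whichday() ~> Monday
-- kalendar.untilx(d: 2105-12-31) ~> -424
-- kalendar.monthhop(n: 5) ~> 2107-07-28
-- sums.mirror() ~> 840
-- kalendar.roll(n: -237) ~> 2106-12-03


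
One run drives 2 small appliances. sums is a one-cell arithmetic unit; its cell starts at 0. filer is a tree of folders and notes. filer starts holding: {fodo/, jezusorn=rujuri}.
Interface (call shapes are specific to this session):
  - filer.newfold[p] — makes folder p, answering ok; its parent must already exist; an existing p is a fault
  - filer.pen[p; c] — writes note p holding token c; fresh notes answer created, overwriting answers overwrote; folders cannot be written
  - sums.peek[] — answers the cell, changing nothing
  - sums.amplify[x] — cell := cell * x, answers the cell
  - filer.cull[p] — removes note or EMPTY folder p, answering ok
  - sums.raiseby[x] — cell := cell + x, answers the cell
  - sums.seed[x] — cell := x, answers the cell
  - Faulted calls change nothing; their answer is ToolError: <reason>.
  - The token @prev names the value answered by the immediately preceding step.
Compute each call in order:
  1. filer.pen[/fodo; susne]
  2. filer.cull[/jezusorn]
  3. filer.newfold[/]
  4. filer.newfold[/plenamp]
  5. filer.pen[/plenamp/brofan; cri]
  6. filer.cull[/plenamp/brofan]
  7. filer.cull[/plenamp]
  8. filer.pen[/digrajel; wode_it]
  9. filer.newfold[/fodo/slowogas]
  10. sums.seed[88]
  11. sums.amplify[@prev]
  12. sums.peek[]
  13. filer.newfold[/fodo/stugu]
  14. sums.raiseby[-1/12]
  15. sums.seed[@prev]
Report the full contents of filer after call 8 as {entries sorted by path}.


Answer: {digrajel=wode_it, fodo/}

Derivation:
I invoke filer.pen(p=/fodo, c=susne), and see ToolError: is a directory.
Calling filer.cull(p=/jezusorn), giving ok.
I call filer.newfold(p=/), yielding ToolError: exists.
Invoking filer.newfold(p=/plenamp), → ok.
I try filer.pen(p=/plenamp/brofan, c=cri), — result: created.
I try filer.cull(p=/plenamp/brofan), → ok.
I use filer.cull(p=/plenamp), — result: ok.
I run filer.pen(p=/digrajel, c=wode_it), and see created.
Using filer.newfold(p=/fodo/slowogas), giving ok.
I run sums.seed(x=88), → 88.
Then sums.amplify(x=@prev), and see 7744.
Next I call sums.peek(), → 7744.
Now I run filer.newfold(p=/fodo/stugu), and see ok.
Then sums.raiseby(x=-1/12), and see 92927/12.
Invoking sums.seed(x=@prev), and get 92927/12.


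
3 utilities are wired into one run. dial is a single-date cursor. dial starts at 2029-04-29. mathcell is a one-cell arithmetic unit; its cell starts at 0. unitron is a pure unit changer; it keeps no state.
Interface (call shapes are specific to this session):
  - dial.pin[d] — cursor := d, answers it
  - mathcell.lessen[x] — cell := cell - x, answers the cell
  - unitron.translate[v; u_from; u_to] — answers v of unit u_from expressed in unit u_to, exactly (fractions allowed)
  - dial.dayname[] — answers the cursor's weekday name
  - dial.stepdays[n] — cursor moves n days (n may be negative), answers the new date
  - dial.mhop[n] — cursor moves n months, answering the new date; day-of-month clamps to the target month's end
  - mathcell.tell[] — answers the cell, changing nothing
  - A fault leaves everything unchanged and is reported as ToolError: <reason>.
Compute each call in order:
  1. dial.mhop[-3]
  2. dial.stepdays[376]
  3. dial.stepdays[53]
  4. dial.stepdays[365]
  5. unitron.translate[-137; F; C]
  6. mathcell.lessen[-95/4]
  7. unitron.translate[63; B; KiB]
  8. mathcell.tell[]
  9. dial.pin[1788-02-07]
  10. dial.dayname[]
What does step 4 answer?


Answer: 2031-04-03

Derivation:
-- 1. mhop(n→-3) => 2029-01-29
-- 2. stepdays(n→376) => 2030-02-09
-- 3. stepdays(n→53) => 2030-04-03
-- 4. stepdays(n→365) => 2031-04-03
-- 5. translate(v→-137, u_from→F, u_to→C) => -845/9
-- 6. lessen(x→-95/4) => 95/4
-- 7. translate(v→63, u_from→B, u_to→KiB) => 63/1024
-- 8. tell() => 95/4
-- 9. pin(d→1788-02-07) => 1788-02-07
-- 10. dayname() => Thursday


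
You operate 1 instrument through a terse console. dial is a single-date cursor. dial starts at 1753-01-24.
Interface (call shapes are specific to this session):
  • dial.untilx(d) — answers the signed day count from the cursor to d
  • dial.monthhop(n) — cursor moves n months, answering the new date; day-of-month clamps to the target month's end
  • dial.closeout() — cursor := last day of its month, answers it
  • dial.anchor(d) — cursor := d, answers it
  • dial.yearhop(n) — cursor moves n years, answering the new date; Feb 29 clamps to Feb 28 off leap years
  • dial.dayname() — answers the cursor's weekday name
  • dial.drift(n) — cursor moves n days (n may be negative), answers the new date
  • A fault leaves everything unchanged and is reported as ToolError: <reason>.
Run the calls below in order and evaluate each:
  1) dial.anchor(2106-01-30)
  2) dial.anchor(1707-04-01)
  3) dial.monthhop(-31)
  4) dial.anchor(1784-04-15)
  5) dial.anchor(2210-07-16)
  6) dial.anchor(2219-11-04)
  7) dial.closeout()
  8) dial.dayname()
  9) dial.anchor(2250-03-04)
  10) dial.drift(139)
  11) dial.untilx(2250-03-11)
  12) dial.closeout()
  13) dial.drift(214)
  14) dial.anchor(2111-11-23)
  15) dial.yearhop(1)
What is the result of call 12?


Answer: 2250-07-31

Derivation:
Step: dial.anchor[d=2106-01-30]
Result: 2106-01-30
Step: dial.anchor[d=1707-04-01]
Result: 1707-04-01
Step: dial.monthhop[n=-31]
Result: 1704-09-01
Step: dial.anchor[d=1784-04-15]
Result: 1784-04-15
Step: dial.anchor[d=2210-07-16]
Result: 2210-07-16
Step: dial.anchor[d=2219-11-04]
Result: 2219-11-04
Step: dial.closeout[]
Result: 2219-11-30
Step: dial.dayname[]
Result: Tuesday
Step: dial.anchor[d=2250-03-04]
Result: 2250-03-04
Step: dial.drift[n=139]
Result: 2250-07-21
Step: dial.untilx[d=2250-03-11]
Result: -132
Step: dial.closeout[]
Result: 2250-07-31
Step: dial.drift[n=214]
Result: 2251-03-02
Step: dial.anchor[d=2111-11-23]
Result: 2111-11-23
Step: dial.yearhop[n=1]
Result: 2112-11-23


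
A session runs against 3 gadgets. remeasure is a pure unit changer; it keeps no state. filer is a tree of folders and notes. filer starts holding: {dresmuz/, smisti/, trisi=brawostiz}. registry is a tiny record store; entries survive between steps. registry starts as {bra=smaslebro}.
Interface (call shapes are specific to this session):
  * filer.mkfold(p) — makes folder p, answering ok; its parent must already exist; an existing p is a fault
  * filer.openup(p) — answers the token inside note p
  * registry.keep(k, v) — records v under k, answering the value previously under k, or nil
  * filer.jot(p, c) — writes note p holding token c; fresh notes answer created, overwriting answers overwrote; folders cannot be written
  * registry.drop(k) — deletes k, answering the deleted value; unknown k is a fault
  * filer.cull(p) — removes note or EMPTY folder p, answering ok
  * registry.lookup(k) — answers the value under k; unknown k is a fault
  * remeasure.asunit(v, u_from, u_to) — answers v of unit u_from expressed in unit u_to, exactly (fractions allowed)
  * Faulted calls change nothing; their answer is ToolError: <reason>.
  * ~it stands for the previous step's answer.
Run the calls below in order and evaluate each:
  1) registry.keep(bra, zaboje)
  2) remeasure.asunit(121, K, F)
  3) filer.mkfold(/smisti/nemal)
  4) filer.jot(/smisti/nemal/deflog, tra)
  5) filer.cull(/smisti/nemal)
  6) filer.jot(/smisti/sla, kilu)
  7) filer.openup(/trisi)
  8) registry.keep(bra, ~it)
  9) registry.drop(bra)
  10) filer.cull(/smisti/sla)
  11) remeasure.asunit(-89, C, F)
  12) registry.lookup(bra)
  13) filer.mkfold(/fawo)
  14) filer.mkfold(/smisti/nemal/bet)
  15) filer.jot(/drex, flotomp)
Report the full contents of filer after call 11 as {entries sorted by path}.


Answer: {dresmuz/, smisti/, smisti/nemal/, smisti/nemal/deflog=tra, trisi=brawostiz}

Derivation:
Using registry.keep(k→bra, v→zaboje), — result: smaslebro.
Using remeasure.asunit(v→121, u_from→K, u_to→F), yielding -24187/100.
Invoking filer.mkfold(p→/smisti/nemal), and observe ok.
Now I run filer.jot(p→/smisti/nemal/deflog, c→tra), which returns created.
I try filer.cull(p→/smisti/nemal), and see ToolError: not empty.
Next I call filer.jot(p→/smisti/sla, c→kilu), and get created.
Then filer.openup(p→/trisi), and get brawostiz.
I invoke registry.keep(k→bra, v→~it), → zaboje.
Calling registry.drop(k→bra), → brawostiz.
Then filer.cull(p→/smisti/sla), → ok.
Then remeasure.asunit(v→-89, u_from→C, u_to→F), and see -641/5.
Then registry.lookup(k→bra): ToolError: no such key bra.
I run filer.mkfold(p→/fawo): ok.
I try filer.mkfold(p→/smisti/nemal/bet), → ok.
I run filer.jot(p→/drex, c→flotomp), and get created.


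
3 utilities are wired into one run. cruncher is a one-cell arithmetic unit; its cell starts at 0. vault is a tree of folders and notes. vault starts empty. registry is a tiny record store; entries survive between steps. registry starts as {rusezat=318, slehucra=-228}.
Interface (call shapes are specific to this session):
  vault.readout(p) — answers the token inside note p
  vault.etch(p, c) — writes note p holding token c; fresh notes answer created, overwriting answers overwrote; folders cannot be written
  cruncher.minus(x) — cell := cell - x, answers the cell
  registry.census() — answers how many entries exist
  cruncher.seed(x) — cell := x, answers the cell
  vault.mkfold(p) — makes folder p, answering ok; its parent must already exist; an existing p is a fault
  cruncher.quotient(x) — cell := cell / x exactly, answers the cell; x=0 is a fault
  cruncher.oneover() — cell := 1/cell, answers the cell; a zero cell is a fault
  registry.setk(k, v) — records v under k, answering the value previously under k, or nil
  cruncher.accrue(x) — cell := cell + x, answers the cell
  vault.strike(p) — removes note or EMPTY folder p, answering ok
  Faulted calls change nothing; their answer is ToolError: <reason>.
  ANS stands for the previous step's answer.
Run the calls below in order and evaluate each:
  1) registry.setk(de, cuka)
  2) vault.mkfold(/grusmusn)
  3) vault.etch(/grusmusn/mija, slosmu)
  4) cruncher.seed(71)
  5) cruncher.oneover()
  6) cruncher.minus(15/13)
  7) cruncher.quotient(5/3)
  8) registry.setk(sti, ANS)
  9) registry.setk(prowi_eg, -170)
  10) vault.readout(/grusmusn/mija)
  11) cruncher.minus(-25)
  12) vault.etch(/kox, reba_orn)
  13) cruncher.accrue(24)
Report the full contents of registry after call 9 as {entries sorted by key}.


I try registry.setk passing de, cuka, → nil.
Now I run vault.mkfold passing /grusmusn, which returns ok.
I use vault.etch passing /grusmusn/mija, slosmu, → created.
I call cruncher.seed passing 71, which returns 71.
I try cruncher.oneover(), — result: 1/71.
Calling cruncher.minus passing 15/13, giving -1052/923.
I try cruncher.quotient passing 5/3, → -3156/4615.
Next I call registry.setk passing sti, ANS: nil.
I try registry.setk passing prowi_eg, -170, yielding nil.
I call vault.readout passing /grusmusn/mija: slosmu.
I call cruncher.minus passing -25, giving 112219/4615.
I use vault.etch passing /kox, reba_orn, → created.
I run cruncher.accrue passing 24, — result: 222979/4615.

Answer: {de=cuka, prowi_eg=-170, rusezat=318, slehucra=-228, sti=-3156/4615}


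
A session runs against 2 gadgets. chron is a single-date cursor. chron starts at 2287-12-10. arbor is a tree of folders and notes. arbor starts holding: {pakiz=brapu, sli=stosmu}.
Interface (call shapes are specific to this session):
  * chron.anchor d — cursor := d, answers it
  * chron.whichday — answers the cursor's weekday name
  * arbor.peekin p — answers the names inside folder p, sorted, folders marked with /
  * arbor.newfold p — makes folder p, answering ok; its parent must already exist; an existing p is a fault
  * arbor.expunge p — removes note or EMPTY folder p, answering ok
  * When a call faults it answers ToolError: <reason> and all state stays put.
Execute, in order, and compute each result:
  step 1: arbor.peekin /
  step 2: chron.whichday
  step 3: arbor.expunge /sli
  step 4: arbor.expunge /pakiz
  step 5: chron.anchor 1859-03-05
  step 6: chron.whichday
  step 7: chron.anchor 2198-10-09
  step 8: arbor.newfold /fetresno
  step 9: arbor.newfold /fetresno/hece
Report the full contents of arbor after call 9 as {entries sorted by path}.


Answer: {fetresno/, fetresno/hece/}

Derivation:
// peekin(p→/) => [pakiz, sli]
// whichday() => Saturday
// expunge(p→/sli) => ok
// expunge(p→/pakiz) => ok
// anchor(d→1859-03-05) => 1859-03-05
// whichday() => Saturday
// anchor(d→2198-10-09) => 2198-10-09
// newfold(p→/fetresno) => ok
// newfold(p→/fetresno/hece) => ok


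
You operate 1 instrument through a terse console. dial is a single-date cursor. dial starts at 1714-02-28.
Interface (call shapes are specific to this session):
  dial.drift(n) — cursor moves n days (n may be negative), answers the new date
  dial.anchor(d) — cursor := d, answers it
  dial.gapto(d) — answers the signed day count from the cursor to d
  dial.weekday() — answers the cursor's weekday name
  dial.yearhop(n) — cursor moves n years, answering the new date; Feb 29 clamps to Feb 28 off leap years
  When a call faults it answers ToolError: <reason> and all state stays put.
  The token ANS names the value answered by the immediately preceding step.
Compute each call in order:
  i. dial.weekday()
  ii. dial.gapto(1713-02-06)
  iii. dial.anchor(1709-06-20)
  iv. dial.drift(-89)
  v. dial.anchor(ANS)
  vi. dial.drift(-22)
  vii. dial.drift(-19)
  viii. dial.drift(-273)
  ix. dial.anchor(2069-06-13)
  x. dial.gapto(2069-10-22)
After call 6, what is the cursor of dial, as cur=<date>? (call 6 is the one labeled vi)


Answer: cur=1709-03-01

Derivation:
Step: dial.weekday[]
Result: Wednesday
Step: dial.gapto[d: 1713-02-06]
Result: -387
Step: dial.anchor[d: 1709-06-20]
Result: 1709-06-20
Step: dial.drift[n: -89]
Result: 1709-03-23
Step: dial.anchor[d: ANS]
Result: 1709-03-23
Step: dial.drift[n: -22]
Result: 1709-03-01
Step: dial.drift[n: -19]
Result: 1709-02-10
Step: dial.drift[n: -273]
Result: 1708-05-13
Step: dial.anchor[d: 2069-06-13]
Result: 2069-06-13
Step: dial.gapto[d: 2069-10-22]
Result: 131


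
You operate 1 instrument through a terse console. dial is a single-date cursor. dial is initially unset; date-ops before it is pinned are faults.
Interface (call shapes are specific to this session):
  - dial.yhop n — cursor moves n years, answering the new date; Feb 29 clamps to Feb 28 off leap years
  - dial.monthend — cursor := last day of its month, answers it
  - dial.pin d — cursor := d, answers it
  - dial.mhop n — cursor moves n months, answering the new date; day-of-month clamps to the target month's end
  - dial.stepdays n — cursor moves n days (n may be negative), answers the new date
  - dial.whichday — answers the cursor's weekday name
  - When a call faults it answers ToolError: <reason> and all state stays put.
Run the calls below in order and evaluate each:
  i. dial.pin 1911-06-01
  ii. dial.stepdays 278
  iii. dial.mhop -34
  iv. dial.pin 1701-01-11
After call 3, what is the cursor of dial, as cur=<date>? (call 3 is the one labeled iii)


→ dial.pin(1911-06-01)
← 1911-06-01
→ dial.stepdays(278)
← 1912-03-05
→ dial.mhop(-34)
← 1909-05-05
→ dial.pin(1701-01-11)
← 1701-01-11

Answer: cur=1909-05-05


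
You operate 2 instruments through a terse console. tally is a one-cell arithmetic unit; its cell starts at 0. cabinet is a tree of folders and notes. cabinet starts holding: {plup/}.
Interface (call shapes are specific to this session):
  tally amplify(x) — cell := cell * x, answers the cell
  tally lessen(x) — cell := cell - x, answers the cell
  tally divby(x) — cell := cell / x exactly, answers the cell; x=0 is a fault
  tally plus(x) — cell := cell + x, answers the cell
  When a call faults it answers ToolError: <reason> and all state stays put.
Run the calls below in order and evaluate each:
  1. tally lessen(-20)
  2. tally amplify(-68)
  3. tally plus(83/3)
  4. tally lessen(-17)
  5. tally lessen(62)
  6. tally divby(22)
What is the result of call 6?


Answer: -2066/33

Derivation:
→ tally lessen(x=-20)
← 20
→ tally amplify(x=-68)
← -1360
→ tally plus(x=83/3)
← -3997/3
→ tally lessen(x=-17)
← -3946/3
→ tally lessen(x=62)
← -4132/3
→ tally divby(x=22)
← -2066/33


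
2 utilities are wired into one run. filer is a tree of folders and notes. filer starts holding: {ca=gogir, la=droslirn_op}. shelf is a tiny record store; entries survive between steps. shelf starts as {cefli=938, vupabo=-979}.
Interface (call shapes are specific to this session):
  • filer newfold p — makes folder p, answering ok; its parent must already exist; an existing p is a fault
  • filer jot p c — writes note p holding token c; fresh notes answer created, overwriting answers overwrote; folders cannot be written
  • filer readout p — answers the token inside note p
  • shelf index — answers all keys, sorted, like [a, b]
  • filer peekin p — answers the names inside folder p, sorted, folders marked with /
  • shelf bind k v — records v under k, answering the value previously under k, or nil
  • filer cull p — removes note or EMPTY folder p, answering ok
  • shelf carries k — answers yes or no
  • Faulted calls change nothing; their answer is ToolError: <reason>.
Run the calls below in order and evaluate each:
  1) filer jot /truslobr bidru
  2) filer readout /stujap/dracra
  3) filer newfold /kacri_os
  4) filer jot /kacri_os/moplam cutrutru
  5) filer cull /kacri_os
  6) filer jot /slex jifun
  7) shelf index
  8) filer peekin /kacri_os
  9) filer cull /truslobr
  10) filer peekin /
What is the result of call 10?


Answer: [ca, kacri_os/, la, slex]

Derivation:
>>> filer jot p=/truslobr c=bidru
[out] created
>>> filer readout p=/stujap/dracra
[out] ToolError: not found
>>> filer newfold p=/kacri_os
[out] ok
>>> filer jot p=/kacri_os/moplam c=cutrutru
[out] created
>>> filer cull p=/kacri_os
[out] ToolError: not empty
>>> filer jot p=/slex c=jifun
[out] created
>>> shelf index
[out] [cefli, vupabo]
>>> filer peekin p=/kacri_os
[out] [moplam]
>>> filer cull p=/truslobr
[out] ok
>>> filer peekin p=/
[out] [ca, kacri_os/, la, slex]


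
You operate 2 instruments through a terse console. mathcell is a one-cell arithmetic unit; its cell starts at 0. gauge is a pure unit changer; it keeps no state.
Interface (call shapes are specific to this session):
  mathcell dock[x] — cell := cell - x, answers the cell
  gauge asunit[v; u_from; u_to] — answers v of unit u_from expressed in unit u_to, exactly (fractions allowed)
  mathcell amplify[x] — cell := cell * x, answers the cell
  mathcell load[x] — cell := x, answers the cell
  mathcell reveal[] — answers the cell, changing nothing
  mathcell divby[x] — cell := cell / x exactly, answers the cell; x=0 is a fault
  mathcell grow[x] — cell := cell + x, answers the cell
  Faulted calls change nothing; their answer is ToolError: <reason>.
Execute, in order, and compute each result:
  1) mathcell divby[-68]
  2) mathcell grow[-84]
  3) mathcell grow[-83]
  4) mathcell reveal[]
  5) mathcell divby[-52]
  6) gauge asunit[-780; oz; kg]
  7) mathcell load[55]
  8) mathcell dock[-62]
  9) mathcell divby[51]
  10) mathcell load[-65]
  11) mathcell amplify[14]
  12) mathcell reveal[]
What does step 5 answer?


Answer: 167/52

Derivation:
Do: mathcell divby[x: -68]
See: 0
Do: mathcell grow[x: -84]
See: -84
Do: mathcell grow[x: -83]
See: -167
Do: mathcell reveal[]
See: -167
Do: mathcell divby[x: -52]
See: 167/52
Do: gauge asunit[v: -780; u_from: oz; u_to: kg]
See: -1769010243/80000000
Do: mathcell load[x: 55]
See: 55
Do: mathcell dock[x: -62]
See: 117
Do: mathcell divby[x: 51]
See: 39/17
Do: mathcell load[x: -65]
See: -65
Do: mathcell amplify[x: 14]
See: -910
Do: mathcell reveal[]
See: -910


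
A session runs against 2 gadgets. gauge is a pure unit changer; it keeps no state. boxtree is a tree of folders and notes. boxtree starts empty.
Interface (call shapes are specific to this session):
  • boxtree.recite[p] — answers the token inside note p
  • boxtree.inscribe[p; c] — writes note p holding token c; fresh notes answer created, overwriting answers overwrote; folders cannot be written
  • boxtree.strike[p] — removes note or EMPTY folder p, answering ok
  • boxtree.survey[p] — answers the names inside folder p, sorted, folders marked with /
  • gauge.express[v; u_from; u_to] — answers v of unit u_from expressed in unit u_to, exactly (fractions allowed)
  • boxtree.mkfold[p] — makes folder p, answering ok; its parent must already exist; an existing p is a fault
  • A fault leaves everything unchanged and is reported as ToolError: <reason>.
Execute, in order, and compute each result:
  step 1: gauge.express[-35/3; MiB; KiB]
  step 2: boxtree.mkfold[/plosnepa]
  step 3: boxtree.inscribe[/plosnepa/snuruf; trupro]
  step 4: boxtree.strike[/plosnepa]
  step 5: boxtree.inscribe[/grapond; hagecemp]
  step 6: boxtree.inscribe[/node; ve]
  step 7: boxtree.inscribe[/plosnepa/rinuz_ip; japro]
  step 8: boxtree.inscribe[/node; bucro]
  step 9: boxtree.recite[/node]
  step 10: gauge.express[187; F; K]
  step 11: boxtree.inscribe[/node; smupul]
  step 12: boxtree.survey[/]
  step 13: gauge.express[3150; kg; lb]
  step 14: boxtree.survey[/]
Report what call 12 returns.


>>> express -35/3 MiB KiB
:: -35840/3
>>> mkfold /plosnepa
:: ok
>>> inscribe /plosnepa/snuruf trupro
:: created
>>> strike /plosnepa
:: ToolError: not empty
>>> inscribe /grapond hagecemp
:: created
>>> inscribe /node ve
:: created
>>> inscribe /plosnepa/rinuz_ip japro
:: created
>>> inscribe /node bucro
:: overwrote
>>> recite /node
:: bucro
>>> express 187 F K
:: 64667/180
>>> inscribe /node smupul
:: overwrote
>>> survey /
:: [grapond, node, plosnepa/]
>>> express 3150 kg lb
:: 45000000000/6479891
>>> survey /
:: [grapond, node, plosnepa/]

Answer: [grapond, node, plosnepa/]


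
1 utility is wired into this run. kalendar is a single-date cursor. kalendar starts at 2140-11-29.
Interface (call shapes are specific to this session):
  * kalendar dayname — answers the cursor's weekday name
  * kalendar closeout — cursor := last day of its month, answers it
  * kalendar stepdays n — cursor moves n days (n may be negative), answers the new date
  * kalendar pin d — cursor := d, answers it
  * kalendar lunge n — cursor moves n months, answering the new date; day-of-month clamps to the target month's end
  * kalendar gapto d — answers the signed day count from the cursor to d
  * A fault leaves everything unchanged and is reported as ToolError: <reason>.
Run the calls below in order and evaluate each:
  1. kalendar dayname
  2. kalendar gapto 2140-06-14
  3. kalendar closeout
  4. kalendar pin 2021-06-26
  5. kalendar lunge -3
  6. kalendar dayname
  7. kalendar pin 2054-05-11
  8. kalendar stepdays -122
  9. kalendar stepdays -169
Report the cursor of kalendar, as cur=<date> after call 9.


[in] kalendar dayname
  Tuesday
[in] kalendar gapto d: 2140-06-14
  -168
[in] kalendar closeout
  2140-11-30
[in] kalendar pin d: 2021-06-26
  2021-06-26
[in] kalendar lunge n: -3
  2021-03-26
[in] kalendar dayname
  Friday
[in] kalendar pin d: 2054-05-11
  2054-05-11
[in] kalendar stepdays n: -122
  2054-01-09
[in] kalendar stepdays n: -169
  2053-07-24

Answer: cur=2053-07-24


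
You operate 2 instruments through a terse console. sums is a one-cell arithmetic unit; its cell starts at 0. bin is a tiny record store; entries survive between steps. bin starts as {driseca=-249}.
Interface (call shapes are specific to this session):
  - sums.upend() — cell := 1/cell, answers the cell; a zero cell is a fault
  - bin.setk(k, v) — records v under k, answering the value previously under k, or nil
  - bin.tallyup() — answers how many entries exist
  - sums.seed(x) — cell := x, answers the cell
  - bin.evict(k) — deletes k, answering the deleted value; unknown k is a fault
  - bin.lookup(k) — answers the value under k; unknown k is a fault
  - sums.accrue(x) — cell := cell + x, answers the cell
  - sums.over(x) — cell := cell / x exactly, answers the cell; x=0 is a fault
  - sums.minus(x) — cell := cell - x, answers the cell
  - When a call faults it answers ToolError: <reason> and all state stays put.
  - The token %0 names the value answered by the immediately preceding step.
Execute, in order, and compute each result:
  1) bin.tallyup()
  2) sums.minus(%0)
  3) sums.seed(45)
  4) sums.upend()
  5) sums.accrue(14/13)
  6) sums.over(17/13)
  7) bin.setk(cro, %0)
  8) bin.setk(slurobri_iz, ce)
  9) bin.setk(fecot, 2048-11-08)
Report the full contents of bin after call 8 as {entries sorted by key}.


Answer: {cro=643/765, driseca=-249, slurobri_iz=ce}

Derivation:
Act: tallyup[]
Obs: 1
Act: minus[x='%0']
Obs: -1
Act: seed[x='45']
Obs: 45
Act: upend[]
Obs: 1/45
Act: accrue[x='14/13']
Obs: 643/585
Act: over[x='17/13']
Obs: 643/765
Act: setk[k='cro'; v='%0']
Obs: nil
Act: setk[k='slurobri_iz'; v='ce']
Obs: nil
Act: setk[k='fecot'; v='2048-11-08']
Obs: nil


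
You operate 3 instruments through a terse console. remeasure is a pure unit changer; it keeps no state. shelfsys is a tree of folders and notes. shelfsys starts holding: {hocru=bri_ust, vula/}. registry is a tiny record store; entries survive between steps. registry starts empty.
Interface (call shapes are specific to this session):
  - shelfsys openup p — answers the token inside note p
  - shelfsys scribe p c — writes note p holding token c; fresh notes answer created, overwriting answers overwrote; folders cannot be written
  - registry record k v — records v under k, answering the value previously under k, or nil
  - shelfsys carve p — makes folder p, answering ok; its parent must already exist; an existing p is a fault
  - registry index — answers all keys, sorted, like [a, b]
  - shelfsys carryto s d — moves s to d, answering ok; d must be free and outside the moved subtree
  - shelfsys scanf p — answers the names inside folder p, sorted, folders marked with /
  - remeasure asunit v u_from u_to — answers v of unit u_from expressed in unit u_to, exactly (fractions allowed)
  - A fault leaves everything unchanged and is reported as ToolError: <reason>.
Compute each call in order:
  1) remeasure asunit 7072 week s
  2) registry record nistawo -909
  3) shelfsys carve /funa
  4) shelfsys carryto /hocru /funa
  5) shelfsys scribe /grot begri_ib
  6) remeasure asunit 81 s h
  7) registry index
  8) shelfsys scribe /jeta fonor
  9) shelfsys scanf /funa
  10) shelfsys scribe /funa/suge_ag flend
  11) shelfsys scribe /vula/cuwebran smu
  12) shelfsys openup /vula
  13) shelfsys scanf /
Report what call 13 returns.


Step: remeasure asunit[v→7072; u_from→week; u_to→s]
Result: 4277145600
Step: registry record[k→nistawo; v→-909]
Result: nil
Step: shelfsys carve[p→/funa]
Result: ok
Step: shelfsys carryto[s→/hocru; d→/funa]
Result: ToolError: exists
Step: shelfsys scribe[p→/grot; c→begri_ib]
Result: created
Step: remeasure asunit[v→81; u_from→s; u_to→h]
Result: 9/400
Step: registry index[]
Result: [nistawo]
Step: shelfsys scribe[p→/jeta; c→fonor]
Result: created
Step: shelfsys scanf[p→/funa]
Result: []
Step: shelfsys scribe[p→/funa/suge_ag; c→flend]
Result: created
Step: shelfsys scribe[p→/vula/cuwebran; c→smu]
Result: created
Step: shelfsys openup[p→/vula]
Result: ToolError: is a directory
Step: shelfsys scanf[p→/]
Result: [funa/, grot, hocru, jeta, vula/]

Answer: [funa/, grot, hocru, jeta, vula/]


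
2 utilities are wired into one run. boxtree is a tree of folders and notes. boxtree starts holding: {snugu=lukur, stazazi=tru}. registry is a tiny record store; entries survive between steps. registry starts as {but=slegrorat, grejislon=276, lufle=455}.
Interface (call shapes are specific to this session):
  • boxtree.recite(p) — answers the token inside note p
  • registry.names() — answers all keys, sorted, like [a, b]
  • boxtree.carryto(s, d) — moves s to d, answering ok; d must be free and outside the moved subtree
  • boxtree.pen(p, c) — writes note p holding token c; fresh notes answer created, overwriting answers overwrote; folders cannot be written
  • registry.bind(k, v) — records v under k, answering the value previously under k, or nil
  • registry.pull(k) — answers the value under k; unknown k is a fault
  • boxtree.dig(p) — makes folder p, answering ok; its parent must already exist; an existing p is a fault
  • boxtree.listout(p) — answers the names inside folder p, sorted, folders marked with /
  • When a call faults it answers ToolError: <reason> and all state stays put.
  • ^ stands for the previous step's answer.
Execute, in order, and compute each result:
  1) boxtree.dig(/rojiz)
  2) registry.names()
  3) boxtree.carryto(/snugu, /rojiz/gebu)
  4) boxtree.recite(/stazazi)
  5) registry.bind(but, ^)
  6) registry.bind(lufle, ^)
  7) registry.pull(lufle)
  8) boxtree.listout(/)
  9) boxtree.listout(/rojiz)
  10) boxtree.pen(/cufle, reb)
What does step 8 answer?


Step: boxtree.dig[p: /rojiz]
Result: ok
Step: registry.names[]
Result: [but, grejislon, lufle]
Step: boxtree.carryto[s: /snugu; d: /rojiz/gebu]
Result: ok
Step: boxtree.recite[p: /stazazi]
Result: tru
Step: registry.bind[k: but; v: ^]
Result: slegrorat
Step: registry.bind[k: lufle; v: ^]
Result: 455
Step: registry.pull[k: lufle]
Result: slegrorat
Step: boxtree.listout[p: /]
Result: [rojiz/, stazazi]
Step: boxtree.listout[p: /rojiz]
Result: [gebu]
Step: boxtree.pen[p: /cufle; c: reb]
Result: created

Answer: [rojiz/, stazazi]


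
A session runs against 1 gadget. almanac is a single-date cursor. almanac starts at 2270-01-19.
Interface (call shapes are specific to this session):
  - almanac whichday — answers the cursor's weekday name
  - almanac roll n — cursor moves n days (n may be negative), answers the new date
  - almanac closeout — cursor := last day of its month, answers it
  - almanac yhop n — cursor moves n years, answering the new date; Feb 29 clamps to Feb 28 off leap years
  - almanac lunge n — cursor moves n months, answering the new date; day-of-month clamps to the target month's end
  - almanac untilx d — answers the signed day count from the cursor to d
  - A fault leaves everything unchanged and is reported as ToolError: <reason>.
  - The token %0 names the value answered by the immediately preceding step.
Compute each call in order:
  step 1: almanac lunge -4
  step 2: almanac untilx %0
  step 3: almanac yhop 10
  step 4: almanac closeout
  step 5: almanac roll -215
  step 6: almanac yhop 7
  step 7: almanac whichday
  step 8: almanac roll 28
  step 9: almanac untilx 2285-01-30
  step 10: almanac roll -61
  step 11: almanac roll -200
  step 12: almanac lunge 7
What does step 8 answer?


Answer: 2286-03-27

Derivation:
% almanac lunge n: -4
  2269-09-19
% almanac untilx d: %0
  0
% almanac yhop n: 10
  2279-09-19
% almanac closeout
  2279-09-30
% almanac roll n: -215
  2279-02-27
% almanac yhop n: 7
  2286-02-27
% almanac whichday
  Saturday
% almanac roll n: 28
  2286-03-27
% almanac untilx d: 2285-01-30
  -421
% almanac roll n: -61
  2286-01-25
% almanac roll n: -200
  2285-07-09
% almanac lunge n: 7
  2286-02-09
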